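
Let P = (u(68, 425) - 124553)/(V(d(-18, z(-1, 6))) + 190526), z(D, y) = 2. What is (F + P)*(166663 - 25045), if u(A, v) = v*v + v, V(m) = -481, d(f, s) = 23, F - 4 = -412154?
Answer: -11092511705649354/190045 ≈ -5.8368e+10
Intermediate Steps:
F = -412150 (F = 4 - 412154 = -412150)
u(A, v) = v + v² (u(A, v) = v² + v = v + v²)
P = 56497/190045 (P = (425*(1 + 425) - 124553)/(-481 + 190526) = (425*426 - 124553)/190045 = (181050 - 124553)*(1/190045) = 56497*(1/190045) = 56497/190045 ≈ 0.29728)
(F + P)*(166663 - 25045) = (-412150 + 56497/190045)*(166663 - 25045) = -78326990253/190045*141618 = -11092511705649354/190045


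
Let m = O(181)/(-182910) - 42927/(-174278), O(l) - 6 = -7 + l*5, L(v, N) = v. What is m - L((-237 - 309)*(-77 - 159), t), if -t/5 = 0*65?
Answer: -157983052652947/1226045730 ≈ -1.2886e+5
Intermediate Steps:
t = 0 (t = -0*65 = -5*0 = 0)
O(l) = -1 + 5*l (O(l) = 6 + (-7 + l*5) = 6 + (-7 + 5*l) = -1 + 5*l)
m = 295931933/1226045730 (m = (-1 + 5*181)/(-182910) - 42927/(-174278) = (-1 + 905)*(-1/182910) - 42927*(-1/174278) = 904*(-1/182910) + 42927/174278 = -452/91455 + 42927/174278 = 295931933/1226045730 ≈ 0.24137)
m - L((-237 - 309)*(-77 - 159), t) = 295931933/1226045730 - (-237 - 309)*(-77 - 159) = 295931933/1226045730 - (-546)*(-236) = 295931933/1226045730 - 1*128856 = 295931933/1226045730 - 128856 = -157983052652947/1226045730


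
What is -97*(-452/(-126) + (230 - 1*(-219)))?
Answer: -2765761/63 ≈ -43901.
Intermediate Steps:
-97*(-452/(-126) + (230 - 1*(-219))) = -97*(-452*(-1/126) + (230 + 219)) = -97*(226/63 + 449) = -97*28513/63 = -2765761/63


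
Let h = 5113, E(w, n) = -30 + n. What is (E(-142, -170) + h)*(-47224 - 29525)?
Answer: -377067837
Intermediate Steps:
(E(-142, -170) + h)*(-47224 - 29525) = ((-30 - 170) + 5113)*(-47224 - 29525) = (-200 + 5113)*(-76749) = 4913*(-76749) = -377067837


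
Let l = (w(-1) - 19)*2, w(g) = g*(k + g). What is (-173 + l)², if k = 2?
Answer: 45369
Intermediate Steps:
w(g) = g*(2 + g)
l = -40 (l = (-(2 - 1) - 19)*2 = (-1*1 - 19)*2 = (-1 - 19)*2 = -20*2 = -40)
(-173 + l)² = (-173 - 40)² = (-213)² = 45369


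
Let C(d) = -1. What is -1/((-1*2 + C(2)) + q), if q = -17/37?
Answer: 37/128 ≈ 0.28906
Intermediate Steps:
q = -17/37 (q = -17*1/37 = -17/37 ≈ -0.45946)
-1/((-1*2 + C(2)) + q) = -1/((-1*2 - 1) - 17/37) = -1/((-2 - 1) - 17/37) = -1/(-3 - 17/37) = -1/(-128/37) = -37/128*(-1) = 37/128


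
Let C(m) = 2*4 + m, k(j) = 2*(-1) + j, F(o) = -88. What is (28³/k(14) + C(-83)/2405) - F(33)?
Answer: 2766667/1443 ≈ 1917.3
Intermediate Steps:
k(j) = -2 + j
C(m) = 8 + m
(28³/k(14) + C(-83)/2405) - F(33) = (28³/(-2 + 14) + (8 - 83)/2405) - 1*(-88) = (21952/12 - 75*1/2405) + 88 = (21952*(1/12) - 15/481) + 88 = (5488/3 - 15/481) + 88 = 2639683/1443 + 88 = 2766667/1443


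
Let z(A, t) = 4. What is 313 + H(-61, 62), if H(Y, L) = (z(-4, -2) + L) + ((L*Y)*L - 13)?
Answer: -234118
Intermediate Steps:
H(Y, L) = -9 + L + Y*L**2 (H(Y, L) = (4 + L) + ((L*Y)*L - 13) = (4 + L) + (Y*L**2 - 13) = (4 + L) + (-13 + Y*L**2) = -9 + L + Y*L**2)
313 + H(-61, 62) = 313 + (-9 + 62 - 61*62**2) = 313 + (-9 + 62 - 61*3844) = 313 + (-9 + 62 - 234484) = 313 - 234431 = -234118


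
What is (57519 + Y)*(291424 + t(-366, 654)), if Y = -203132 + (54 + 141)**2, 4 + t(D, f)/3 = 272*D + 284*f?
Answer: -59169526832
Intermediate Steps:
t(D, f) = -12 + 816*D + 852*f (t(D, f) = -12 + 3*(272*D + 284*f) = -12 + (816*D + 852*f) = -12 + 816*D + 852*f)
Y = -165107 (Y = -203132 + 195**2 = -203132 + 38025 = -165107)
(57519 + Y)*(291424 + t(-366, 654)) = (57519 - 165107)*(291424 + (-12 + 816*(-366) + 852*654)) = -107588*(291424 + (-12 - 298656 + 557208)) = -107588*(291424 + 258540) = -107588*549964 = -59169526832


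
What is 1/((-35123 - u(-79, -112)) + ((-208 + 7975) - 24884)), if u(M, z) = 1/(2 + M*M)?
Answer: -6243/326134321 ≈ -1.9142e-5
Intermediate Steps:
u(M, z) = 1/(2 + M**2)
1/((-35123 - u(-79, -112)) + ((-208 + 7975) - 24884)) = 1/((-35123 - 1/(2 + (-79)**2)) + ((-208 + 7975) - 24884)) = 1/((-35123 - 1/(2 + 6241)) + (7767 - 24884)) = 1/((-35123 - 1/6243) - 17117) = 1/(-219272890/6243 - 17117) = 1/(-326134321/6243) = -6243/326134321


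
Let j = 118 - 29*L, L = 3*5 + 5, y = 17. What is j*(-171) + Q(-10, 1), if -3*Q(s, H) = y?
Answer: 236989/3 ≈ 78996.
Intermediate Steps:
Q(s, H) = -17/3 (Q(s, H) = -1/3*17 = -17/3)
L = 20 (L = 15 + 5 = 20)
j = -462 (j = 118 - 29*20 = 118 - 1*580 = 118 - 580 = -462)
j*(-171) + Q(-10, 1) = -462*(-171) - 17/3 = 79002 - 17/3 = 236989/3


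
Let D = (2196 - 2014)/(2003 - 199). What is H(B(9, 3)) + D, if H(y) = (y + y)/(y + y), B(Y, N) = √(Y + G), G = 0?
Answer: 993/902 ≈ 1.1009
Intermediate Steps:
B(Y, N) = √Y (B(Y, N) = √(Y + 0) = √Y)
H(y) = 1 (H(y) = (2*y)/((2*y)) = (2*y)*(1/(2*y)) = 1)
D = 91/902 (D = 182/1804 = 182*(1/1804) = 91/902 ≈ 0.10089)
H(B(9, 3)) + D = 1 + 91/902 = 993/902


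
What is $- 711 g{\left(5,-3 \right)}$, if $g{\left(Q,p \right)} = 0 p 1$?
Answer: $0$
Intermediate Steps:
$g{\left(Q,p \right)} = 0$ ($g{\left(Q,p \right)} = 0 \cdot 1 = 0$)
$- 711 g{\left(5,-3 \right)} = \left(-711\right) 0 = 0$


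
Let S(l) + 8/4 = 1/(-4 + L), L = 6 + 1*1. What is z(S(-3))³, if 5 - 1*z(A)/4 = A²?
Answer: 512000/729 ≈ 702.33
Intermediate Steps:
L = 7 (L = 6 + 1 = 7)
S(l) = -5/3 (S(l) = -2 + 1/(-4 + 7) = -2 + 1/3 = -2 + ⅓ = -5/3)
z(A) = 20 - 4*A²
z(S(-3))³ = (20 - 4*(-5/3)²)³ = (20 - 4*25/9)³ = (20 - 100/9)³ = (80/9)³ = 512000/729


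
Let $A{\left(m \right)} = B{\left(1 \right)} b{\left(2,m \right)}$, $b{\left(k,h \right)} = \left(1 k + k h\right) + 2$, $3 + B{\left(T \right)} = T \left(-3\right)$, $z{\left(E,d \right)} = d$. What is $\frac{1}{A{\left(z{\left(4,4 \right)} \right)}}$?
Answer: $- \frac{1}{72} \approx -0.013889$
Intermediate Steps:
$B{\left(T \right)} = -3 - 3 T$ ($B{\left(T \right)} = -3 + T \left(-3\right) = -3 - 3 T$)
$b{\left(k,h \right)} = 2 + k + h k$ ($b{\left(k,h \right)} = \left(k + h k\right) + 2 = 2 + k + h k$)
$A{\left(m \right)} = -24 - 12 m$ ($A{\left(m \right)} = \left(-3 - 3\right) \left(2 + 2 + m 2\right) = \left(-3 - 3\right) \left(2 + 2 + 2 m\right) = - 6 \left(4 + 2 m\right) = -24 - 12 m$)
$\frac{1}{A{\left(z{\left(4,4 \right)} \right)}} = \frac{1}{-24 - 48} = \frac{1}{-72} = - \frac{1}{72}$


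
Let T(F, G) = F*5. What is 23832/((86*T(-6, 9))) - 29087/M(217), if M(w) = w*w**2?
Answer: -20299823323/2196937295 ≈ -9.2401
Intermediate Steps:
T(F, G) = 5*F
M(w) = w**3
23832/((86*T(-6, 9))) - 29087/M(217) = 23832/((86*(5*(-6)))) - 29087/(217**3) = 23832/((86*(-30))) - 29087/10218313 = 23832/(-2580) - 29087*1/10218313 = 23832*(-1/2580) - 29087/10218313 = -1986/215 - 29087/10218313 = -20299823323/2196937295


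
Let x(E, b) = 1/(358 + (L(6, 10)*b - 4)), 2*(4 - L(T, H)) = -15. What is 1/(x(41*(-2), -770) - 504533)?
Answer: -8501/4289035034 ≈ -1.9820e-6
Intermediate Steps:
L(T, H) = 23/2 (L(T, H) = 4 - ½*(-15) = 4 + 15/2 = 23/2)
x(E, b) = 1/(354 + 23*b/2) (x(E, b) = 1/(358 + (23*b/2 - 4)) = 1/(358 + (-4 + 23*b/2)) = 1/(354 + 23*b/2))
1/(x(41*(-2), -770) - 504533) = 1/(2/(708 + 23*(-770)) - 504533) = 1/(2/(708 - 17710) - 504533) = 1/(2/(-17002) - 504533) = 1/(2*(-1/17002) - 504533) = 1/(-1/8501 - 504533) = 1/(-4289035034/8501) = -8501/4289035034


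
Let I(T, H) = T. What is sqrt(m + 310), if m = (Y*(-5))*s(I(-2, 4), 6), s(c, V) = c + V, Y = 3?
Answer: 5*sqrt(10) ≈ 15.811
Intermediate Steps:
s(c, V) = V + c
m = -60 (m = (3*(-5))*(6 - 2) = -15*4 = -60)
sqrt(m + 310) = sqrt(-60 + 310) = sqrt(250) = 5*sqrt(10)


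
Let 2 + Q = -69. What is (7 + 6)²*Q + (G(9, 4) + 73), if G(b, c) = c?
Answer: -11922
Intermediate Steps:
Q = -71 (Q = -2 - 69 = -71)
(7 + 6)²*Q + (G(9, 4) + 73) = (7 + 6)²*(-71) + (4 + 73) = 13²*(-71) + 77 = 169*(-71) + 77 = -11999 + 77 = -11922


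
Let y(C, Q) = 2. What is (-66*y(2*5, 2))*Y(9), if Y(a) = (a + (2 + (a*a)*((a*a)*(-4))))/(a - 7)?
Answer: 1731378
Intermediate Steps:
Y(a) = (2 + a - 4*a⁴)/(-7 + a) (Y(a) = (a + (2 + a²*(a²*(-4))))/(-7 + a) = (a + (2 + a²*(-4*a²)))/(-7 + a) = (a + (2 - 4*a⁴))/(-7 + a) = (2 + a - 4*a⁴)/(-7 + a))
(-66*y(2*5, 2))*Y(9) = (-66*2)*((2 + 9 - 4*9⁴)/(-7 + 9)) = -132*(2 + 9 - 4*6561)/2 = -66*(2 + 9 - 26244) = -66*(-26233) = -132*(-26233/2) = 1731378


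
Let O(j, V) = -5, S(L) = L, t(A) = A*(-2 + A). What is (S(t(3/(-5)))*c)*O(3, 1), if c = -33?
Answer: 1287/5 ≈ 257.40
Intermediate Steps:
(S(t(3/(-5)))*c)*O(3, 1) = (((3/(-5))*(-2 + 3/(-5)))*(-33))*(-5) = (((3*(-⅕))*(-2 + 3*(-⅕)))*(-33))*(-5) = (-3*(-2 - ⅗)/5*(-33))*(-5) = (-⅗*(-13/5)*(-33))*(-5) = ((39/25)*(-33))*(-5) = -1287/25*(-5) = 1287/5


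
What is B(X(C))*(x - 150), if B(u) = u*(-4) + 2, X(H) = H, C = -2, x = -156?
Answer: -3060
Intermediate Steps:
B(u) = 2 - 4*u (B(u) = -4*u + 2 = 2 - 4*u)
B(X(C))*(x - 150) = (2 - 4*(-2))*(-156 - 150) = (2 + 8)*(-306) = 10*(-306) = -3060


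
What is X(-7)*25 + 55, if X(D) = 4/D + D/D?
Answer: 460/7 ≈ 65.714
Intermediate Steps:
X(D) = 1 + 4/D (X(D) = 4/D + 1 = 1 + 4/D)
X(-7)*25 + 55 = ((4 - 7)/(-7))*25 + 55 = -⅐*(-3)*25 + 55 = (3/7)*25 + 55 = 75/7 + 55 = 460/7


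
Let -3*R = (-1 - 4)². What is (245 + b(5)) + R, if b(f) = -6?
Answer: 692/3 ≈ 230.67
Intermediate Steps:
R = -25/3 (R = -(-1 - 4)²/3 = -⅓*(-5)² = -⅓*25 = -25/3 ≈ -8.3333)
(245 + b(5)) + R = (245 - 6) - 25/3 = 239 - 25/3 = 692/3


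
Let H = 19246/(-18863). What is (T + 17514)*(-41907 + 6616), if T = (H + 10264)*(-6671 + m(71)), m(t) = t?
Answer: 45079576478426238/18863 ≈ 2.3898e+12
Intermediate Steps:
H = -19246/18863 (H = 19246*(-1/18863) = -19246/18863 ≈ -1.0203)
T = -1277697867600/18863 (T = (-19246/18863 + 10264)*(-6671 + 71) = (193590586/18863)*(-6600) = -1277697867600/18863 ≈ -6.7736e+7)
(T + 17514)*(-41907 + 6616) = (-1277697867600/18863 + 17514)*(-41907 + 6616) = -1277367501018/18863*(-35291) = 45079576478426238/18863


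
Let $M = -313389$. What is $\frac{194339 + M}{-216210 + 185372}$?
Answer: $\frac{59525}{15419} \approx 3.8605$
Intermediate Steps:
$\frac{194339 + M}{-216210 + 185372} = \frac{194339 - 313389}{-216210 + 185372} = - \frac{119050}{-30838} = \left(-119050\right) \left(- \frac{1}{30838}\right) = \frac{59525}{15419}$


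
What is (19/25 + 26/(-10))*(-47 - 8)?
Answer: 506/5 ≈ 101.20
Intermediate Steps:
(19/25 + 26/(-10))*(-47 - 8) = (19*(1/25) + 26*(-1/10))*(-55) = (19/25 - 13/5)*(-55) = -46/25*(-55) = 506/5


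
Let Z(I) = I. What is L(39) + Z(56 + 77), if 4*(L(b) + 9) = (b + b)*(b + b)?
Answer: 1645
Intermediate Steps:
L(b) = -9 + b² (L(b) = -9 + ((b + b)*(b + b))/4 = -9 + ((2*b)*(2*b))/4 = -9 + (4*b²)/4 = -9 + b²)
L(39) + Z(56 + 77) = (-9 + 39²) + (56 + 77) = (-9 + 1521) + 133 = 1512 + 133 = 1645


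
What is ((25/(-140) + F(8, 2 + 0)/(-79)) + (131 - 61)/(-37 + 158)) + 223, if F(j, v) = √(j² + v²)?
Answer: 756879/3388 - 2*√17/79 ≈ 223.30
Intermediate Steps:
((25/(-140) + F(8, 2 + 0)/(-79)) + (131 - 61)/(-37 + 158)) + 223 = ((25/(-140) + √(8² + (2 + 0)²)/(-79)) + (131 - 61)/(-37 + 158)) + 223 = ((25*(-1/140) + √(64 + 2²)*(-1/79)) + 70/121) + 223 = ((-5/28 + √(64 + 4)*(-1/79)) + 70*(1/121)) + 223 = ((-5/28 + √68*(-1/79)) + 70/121) + 223 = ((-5/28 + (2*√17)*(-1/79)) + 70/121) + 223 = ((-5/28 - 2*√17/79) + 70/121) + 223 = (1355/3388 - 2*√17/79) + 223 = 756879/3388 - 2*√17/79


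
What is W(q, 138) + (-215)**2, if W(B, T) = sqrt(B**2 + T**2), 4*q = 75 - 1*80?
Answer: 46225 + sqrt(304729)/4 ≈ 46363.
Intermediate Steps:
q = -5/4 (q = (75 - 1*80)/4 = (75 - 80)/4 = (1/4)*(-5) = -5/4 ≈ -1.2500)
W(q, 138) + (-215)**2 = sqrt((-5/4)**2 + 138**2) + (-215)**2 = sqrt(25/16 + 19044) + 46225 = sqrt(304729/16) + 46225 = sqrt(304729)/4 + 46225 = 46225 + sqrt(304729)/4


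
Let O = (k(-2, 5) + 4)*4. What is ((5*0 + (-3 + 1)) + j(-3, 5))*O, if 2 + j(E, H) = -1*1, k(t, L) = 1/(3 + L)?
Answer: -165/2 ≈ -82.500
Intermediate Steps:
j(E, H) = -3 (j(E, H) = -2 - 1*1 = -2 - 1 = -3)
O = 33/2 (O = (1/(3 + 5) + 4)*4 = (1/8 + 4)*4 = (⅛ + 4)*4 = (33/8)*4 = 33/2 ≈ 16.500)
((5*0 + (-3 + 1)) + j(-3, 5))*O = ((5*0 + (-3 + 1)) - 3)*(33/2) = ((0 - 2) - 3)*(33/2) = (-2 - 3)*(33/2) = -5*33/2 = -165/2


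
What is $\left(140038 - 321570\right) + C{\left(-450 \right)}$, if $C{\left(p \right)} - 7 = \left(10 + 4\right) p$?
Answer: $-187825$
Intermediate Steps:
$C{\left(p \right)} = 7 + 14 p$ ($C{\left(p \right)} = 7 + \left(10 + 4\right) p = 7 + 14 p$)
$\left(140038 - 321570\right) + C{\left(-450 \right)} = \left(140038 - 321570\right) + \left(7 + 14 \left(-450\right)\right) = -181532 + \left(7 - 6300\right) = -181532 - 6293 = -187825$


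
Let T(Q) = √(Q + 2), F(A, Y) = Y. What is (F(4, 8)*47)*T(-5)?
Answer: 376*I*√3 ≈ 651.25*I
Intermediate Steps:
T(Q) = √(2 + Q)
(F(4, 8)*47)*T(-5) = (8*47)*√(2 - 5) = 376*√(-3) = 376*(I*√3) = 376*I*√3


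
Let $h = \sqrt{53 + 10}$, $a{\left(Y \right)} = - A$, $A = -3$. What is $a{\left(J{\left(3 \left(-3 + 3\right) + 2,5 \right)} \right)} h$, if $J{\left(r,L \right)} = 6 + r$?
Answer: $9 \sqrt{7} \approx 23.812$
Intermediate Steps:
$a{\left(Y \right)} = 3$ ($a{\left(Y \right)} = \left(-1\right) \left(-3\right) = 3$)
$h = 3 \sqrt{7}$ ($h = \sqrt{63} = 3 \sqrt{7} \approx 7.9373$)
$a{\left(J{\left(3 \left(-3 + 3\right) + 2,5 \right)} \right)} h = 3 \cdot 3 \sqrt{7} = 9 \sqrt{7}$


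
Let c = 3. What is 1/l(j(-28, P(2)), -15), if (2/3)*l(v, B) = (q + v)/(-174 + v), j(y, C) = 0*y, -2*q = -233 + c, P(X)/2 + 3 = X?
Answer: -116/115 ≈ -1.0087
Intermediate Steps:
P(X) = -6 + 2*X
q = 115 (q = -(-233 + 3)/2 = -1/2*(-230) = 115)
j(y, C) = 0
l(v, B) = 3*(115 + v)/(2*(-174 + v)) (l(v, B) = 3*((115 + v)/(-174 + v))/2 = 3*(115 + v)/(2*(-174 + v)))
1/l(j(-28, P(2)), -15) = 1/(3*(115 + 0)/(2*(-174 + 0))) = 1/((3/2)*115/(-174)) = 1/((3/2)*(-1/174)*115) = 1/(-115/116) = -116/115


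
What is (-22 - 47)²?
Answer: 4761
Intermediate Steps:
(-22 - 47)² = (-69)² = 4761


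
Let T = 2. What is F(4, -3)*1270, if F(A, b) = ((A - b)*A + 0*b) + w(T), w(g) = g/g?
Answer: 36830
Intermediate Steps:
w(g) = 1
F(A, b) = 1 + A*(A - b) (F(A, b) = ((A - b)*A + 0*b) + 1 = (A*(A - b) + 0) + 1 = A*(A - b) + 1 = 1 + A*(A - b))
F(4, -3)*1270 = (1 + 4² - 1*4*(-3))*1270 = (1 + 16 + 12)*1270 = 29*1270 = 36830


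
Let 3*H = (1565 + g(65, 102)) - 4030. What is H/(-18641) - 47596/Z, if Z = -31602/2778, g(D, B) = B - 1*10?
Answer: 58684987695/14026021 ≈ 4184.0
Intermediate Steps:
g(D, B) = -10 + B (g(D, B) = B - 10 = -10 + B)
Z = -5267/463 (Z = -31602*1/2778 = -5267/463 ≈ -11.376)
H = -791 (H = ((1565 + (-10 + 102)) - 4030)/3 = ((1565 + 92) - 4030)/3 = (1657 - 4030)/3 = (⅓)*(-2373) = -791)
H/(-18641) - 47596/Z = -791/(-18641) - 47596/(-5267/463) = -791*(-1/18641) - 47596*(-463/5267) = 113/2663 + 22036948/5267 = 58684987695/14026021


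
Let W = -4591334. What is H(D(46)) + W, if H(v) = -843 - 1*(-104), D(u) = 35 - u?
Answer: -4592073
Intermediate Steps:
H(v) = -739 (H(v) = -843 + 104 = -739)
H(D(46)) + W = -739 - 4591334 = -4592073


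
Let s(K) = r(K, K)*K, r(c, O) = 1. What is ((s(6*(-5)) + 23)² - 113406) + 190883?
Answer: 77526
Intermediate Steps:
s(K) = K (s(K) = 1*K = K)
((s(6*(-5)) + 23)² - 113406) + 190883 = ((6*(-5) + 23)² - 113406) + 190883 = ((-30 + 23)² - 113406) + 190883 = ((-7)² - 113406) + 190883 = (49 - 113406) + 190883 = -113357 + 190883 = 77526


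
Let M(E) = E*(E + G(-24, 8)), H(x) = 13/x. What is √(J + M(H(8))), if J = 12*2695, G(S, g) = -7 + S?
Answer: √2066705/8 ≈ 179.70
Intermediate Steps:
J = 32340
M(E) = E*(-31 + E) (M(E) = E*(E + (-7 - 24)) = E*(E - 31) = E*(-31 + E))
√(J + M(H(8))) = √(32340 + (13/8)*(-31 + 13/8)) = √(32340 + (13*(⅛))*(-31 + 13*(⅛))) = √(32340 + 13*(-31 + 13/8)/8) = √(32340 + (13/8)*(-235/8)) = √(32340 - 3055/64) = √(2066705/64) = √2066705/8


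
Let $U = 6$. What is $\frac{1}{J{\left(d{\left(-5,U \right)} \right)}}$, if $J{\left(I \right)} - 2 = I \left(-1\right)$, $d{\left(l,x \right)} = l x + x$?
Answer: $\frac{1}{26} \approx 0.038462$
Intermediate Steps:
$d{\left(l,x \right)} = x + l x$
$J{\left(I \right)} = 2 - I$ ($J{\left(I \right)} = 2 + I \left(-1\right) = 2 - I$)
$\frac{1}{J{\left(d{\left(-5,U \right)} \right)}} = \frac{1}{2 - 6 \left(1 - 5\right)} = \frac{1}{2 - 6 \left(-4\right)} = \frac{1}{2 - -24} = \frac{1}{2 + 24} = \frac{1}{26}$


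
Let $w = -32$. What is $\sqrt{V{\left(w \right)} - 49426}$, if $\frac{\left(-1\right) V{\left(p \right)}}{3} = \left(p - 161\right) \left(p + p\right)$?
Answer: $i \sqrt{86482} \approx 294.08 i$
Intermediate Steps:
$V{\left(p \right)} = - 6 p \left(-161 + p\right)$ ($V{\left(p \right)} = - 3 \left(p - 161\right) \left(p + p\right) = - 3 \left(-161 + p\right) 2 p = - 3 \cdot 2 p \left(-161 + p\right) = - 6 p \left(-161 + p\right)$)
$\sqrt{V{\left(w \right)} - 49426} = \sqrt{6 \left(-32\right) \left(161 - -32\right) - 49426} = \sqrt{6 \left(-32\right) \left(161 + 32\right) - 49426} = \sqrt{6 \left(-32\right) 193 - 49426} = \sqrt{-37056 - 49426} = \sqrt{-86482} = i \sqrt{86482}$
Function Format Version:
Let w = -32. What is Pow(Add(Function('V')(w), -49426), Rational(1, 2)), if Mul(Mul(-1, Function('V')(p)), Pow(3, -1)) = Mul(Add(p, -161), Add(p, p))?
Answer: Mul(I, Pow(86482, Rational(1, 2))) ≈ Mul(294.08, I)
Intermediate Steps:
Function('V')(p) = Mul(-6, p, Add(-161, p)) (Function('V')(p) = Mul(-3, Mul(Add(p, -161), Add(p, p))) = Mul(-3, Mul(Add(-161, p), Mul(2, p))) = Mul(-3, Mul(2, p, Add(-161, p))) = Mul(-6, p, Add(-161, p)))
Pow(Add(Function('V')(w), -49426), Rational(1, 2)) = Pow(Add(Mul(6, -32, Add(161, Mul(-1, -32))), -49426), Rational(1, 2)) = Pow(Add(Mul(6, -32, Add(161, 32)), -49426), Rational(1, 2)) = Pow(Add(Mul(6, -32, 193), -49426), Rational(1, 2)) = Pow(Add(-37056, -49426), Rational(1, 2)) = Pow(-86482, Rational(1, 2)) = Mul(I, Pow(86482, Rational(1, 2)))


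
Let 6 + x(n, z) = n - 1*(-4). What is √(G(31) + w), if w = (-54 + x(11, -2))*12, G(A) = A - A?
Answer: 6*I*√15 ≈ 23.238*I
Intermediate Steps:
G(A) = 0
x(n, z) = -2 + n (x(n, z) = -6 + (n - 1*(-4)) = -6 + (n + 4) = -6 + (4 + n) = -2 + n)
w = -540 (w = (-54 + (-2 + 11))*12 = (-54 + 9)*12 = -45*12 = -540)
√(G(31) + w) = √(0 - 540) = √(-540) = 6*I*√15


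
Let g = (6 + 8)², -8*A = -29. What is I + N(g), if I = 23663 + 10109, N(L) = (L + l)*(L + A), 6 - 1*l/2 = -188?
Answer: 150353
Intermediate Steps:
l = 388 (l = 12 - 2*(-188) = 12 + 376 = 388)
A = 29/8 (A = -⅛*(-29) = 29/8 ≈ 3.6250)
g = 196 (g = 14² = 196)
N(L) = (388 + L)*(29/8 + L) (N(L) = (L + 388)*(L + 29/8) = (388 + L)*(29/8 + L))
I = 33772
I + N(g) = 33772 + (2813/2 + 196² + (3133/8)*196) = 33772 + (2813/2 + 38416 + 153517/2) = 33772 + 116581 = 150353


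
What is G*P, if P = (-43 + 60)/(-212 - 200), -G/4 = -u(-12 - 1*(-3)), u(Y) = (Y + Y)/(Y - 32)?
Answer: -306/4223 ≈ -0.072460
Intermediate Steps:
u(Y) = 2*Y/(-32 + Y) (u(Y) = (2*Y)/(-32 + Y) = 2*Y/(-32 + Y))
G = 72/41 (G = -(-4)*2*(-12 - 1*(-3))/(-32 + (-12 - 1*(-3))) = -(-4)*2*(-12 + 3)/(-32 + (-12 + 3)) = -(-4)*2*(-9)/(-32 - 9) = -(-4)*2*(-9)/(-41) = -(-4)*2*(-9)*(-1/41) = -(-4)*18/41 = -4*(-18/41) = 72/41 ≈ 1.7561)
P = -17/412 (P = 17/(-412) = 17*(-1/412) = -17/412 ≈ -0.041262)
G*P = (72/41)*(-17/412) = -306/4223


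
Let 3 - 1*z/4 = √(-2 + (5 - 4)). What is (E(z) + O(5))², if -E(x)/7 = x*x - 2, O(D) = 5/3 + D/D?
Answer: 2894788/9 - 1181824*I ≈ 3.2164e+5 - 1.1818e+6*I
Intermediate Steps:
z = 12 - 4*I (z = 12 - 4*√(-2 + (5 - 4)) = 12 - 4*√(-2 + 1) = 12 - 4*I ≈ 12.0 - 4.0*I)
O(D) = 8/3 (O(D) = 5*(⅓) + 1 = 5/3 + 1 = 8/3)
E(x) = 14 - 7*x² (E(x) = -7*(x*x - 2) = -7*(x² - 2) = -7*(-2 + x²) = 14 - 7*x²)
(E(z) + O(5))² = ((14 - 7*(12 - 4*I)²) + 8/3)² = (50/3 - 7*(12 - 4*I)²)²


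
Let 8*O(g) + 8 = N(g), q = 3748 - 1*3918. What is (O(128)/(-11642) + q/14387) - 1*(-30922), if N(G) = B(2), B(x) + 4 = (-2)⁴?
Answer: 10358461196509/334986908 ≈ 30922.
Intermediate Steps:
B(x) = 12 (B(x) = -4 + (-2)⁴ = -4 + 16 = 12)
N(G) = 12
q = -170 (q = 3748 - 3918 = -170)
O(g) = ½ (O(g) = -1 + (⅛)*12 = -1 + 3/2 = ½)
(O(128)/(-11642) + q/14387) - 1*(-30922) = ((½)/(-11642) - 170/14387) - 1*(-30922) = ((½)*(-1/11642) - 170*1/14387) + 30922 = (-1/23284 - 170/14387) + 30922 = -3972667/334986908 + 30922 = 10358461196509/334986908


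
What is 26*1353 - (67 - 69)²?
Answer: 35174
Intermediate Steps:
26*1353 - (67 - 69)² = 35178 - 1*(-2)² = 35178 - 1*4 = 35178 - 4 = 35174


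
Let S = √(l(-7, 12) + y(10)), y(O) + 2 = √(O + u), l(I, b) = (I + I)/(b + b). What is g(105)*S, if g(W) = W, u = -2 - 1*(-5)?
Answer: 35*√(-93 + 36*√13)/2 ≈ 106.16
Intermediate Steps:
u = 3 (u = -2 + 5 = 3)
l(I, b) = I/b (l(I, b) = (2*I)/((2*b)) = (2*I)*(1/(2*b)) = I/b)
y(O) = -2 + √(3 + O) (y(O) = -2 + √(O + 3) = -2 + √(3 + O))
S = √(-31/12 + √13) (S = √(-7/12 + (-2 + √(3 + 10))) = √(-7*1/12 + (-2 + √13)) = √(-7/12 + (-2 + √13)) = √(-31/12 + √13) ≈ 1.0110)
g(105)*S = 105*(√(-93 + 36*√13)/6) = 35*√(-93 + 36*√13)/2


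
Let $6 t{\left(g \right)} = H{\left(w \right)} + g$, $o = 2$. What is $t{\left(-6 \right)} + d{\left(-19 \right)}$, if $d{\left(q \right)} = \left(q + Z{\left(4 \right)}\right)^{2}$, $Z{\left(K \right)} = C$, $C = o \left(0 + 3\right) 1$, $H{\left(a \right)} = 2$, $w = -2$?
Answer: $\frac{505}{3} \approx 168.33$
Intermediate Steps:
$t{\left(g \right)} = \frac{1}{3} + \frac{g}{6}$ ($t{\left(g \right)} = \frac{2 + g}{6} = \frac{1}{3} + \frac{g}{6}$)
$C = 6$ ($C = 2 \left(0 + 3\right) 1 = 2 \cdot 3 \cdot 1 = 2 \cdot 3 = 6$)
$Z{\left(K \right)} = 6$
$d{\left(q \right)} = \left(6 + q\right)^{2}$ ($d{\left(q \right)} = \left(q + 6\right)^{2} = \left(6 + q\right)^{2}$)
$t{\left(-6 \right)} + d{\left(-19 \right)} = \left(\frac{1}{3} + \frac{1}{6} \left(-6\right)\right) + \left(6 - 19\right)^{2} = \left(\frac{1}{3} - 1\right) + \left(-13\right)^{2} = - \frac{2}{3} + 169 = \frac{505}{3}$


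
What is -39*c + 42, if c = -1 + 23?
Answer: -816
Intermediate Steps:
c = 22
-39*c + 42 = -39*22 + 42 = -858 + 42 = -816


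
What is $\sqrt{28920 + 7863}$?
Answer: $3 \sqrt{4087} \approx 191.79$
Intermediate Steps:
$\sqrt{28920 + 7863} = \sqrt{36783} = 3 \sqrt{4087}$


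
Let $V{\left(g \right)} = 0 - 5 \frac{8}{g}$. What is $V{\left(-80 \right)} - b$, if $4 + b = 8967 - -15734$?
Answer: $- \frac{49393}{2} \approx -24697.0$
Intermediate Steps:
$V{\left(g \right)} = - \frac{40}{g}$ ($V{\left(g \right)} = 0 - \frac{40}{g} = - \frac{40}{g}$)
$b = 24697$ ($b = -4 + \left(8967 - -15734\right) = -4 + \left(8967 + 15734\right) = -4 + 24701 = 24697$)
$V{\left(-80 \right)} - b = - \frac{40}{-80} - 24697 = \left(-40\right) \left(- \frac{1}{80}\right) - 24697 = \frac{1}{2} - 24697 = - \frac{49393}{2}$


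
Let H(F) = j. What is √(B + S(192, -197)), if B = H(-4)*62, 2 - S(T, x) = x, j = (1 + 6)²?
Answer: √3237 ≈ 56.895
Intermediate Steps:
j = 49 (j = 7² = 49)
H(F) = 49
S(T, x) = 2 - x
B = 3038 (B = 49*62 = 3038)
√(B + S(192, -197)) = √(3038 + (2 - 1*(-197))) = √(3038 + (2 + 197)) = √(3038 + 199) = √3237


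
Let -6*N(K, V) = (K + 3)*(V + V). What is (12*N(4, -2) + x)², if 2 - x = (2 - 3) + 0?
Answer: 3481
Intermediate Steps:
N(K, V) = -V*(3 + K)/3 (N(K, V) = -(K + 3)*(V + V)/6 = -(3 + K)*2*V/6 = -V*(3 + K)/3)
x = 3 (x = 2 - ((2 - 3) + 0) = 2 - (-1 + 0) = 2 - 1*(-1) = 2 + 1 = 3)
(12*N(4, -2) + x)² = (12*(-⅓*(-2)*(3 + 4)) + 3)² = (12*(-⅓*(-2)*7) + 3)² = (12*(14/3) + 3)² = (56 + 3)² = 59² = 3481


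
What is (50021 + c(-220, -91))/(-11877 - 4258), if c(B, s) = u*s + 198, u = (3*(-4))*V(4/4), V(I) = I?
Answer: -51311/16135 ≈ -3.1801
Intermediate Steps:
u = -12 (u = (3*(-4))*(4/4) = -48/4 = -12*1 = -12)
c(B, s) = 198 - 12*s (c(B, s) = -12*s + 198 = 198 - 12*s)
(50021 + c(-220, -91))/(-11877 - 4258) = (50021 + (198 - 12*(-91)))/(-11877 - 4258) = (50021 + (198 + 1092))/(-16135) = (50021 + 1290)*(-1/16135) = 51311*(-1/16135) = -51311/16135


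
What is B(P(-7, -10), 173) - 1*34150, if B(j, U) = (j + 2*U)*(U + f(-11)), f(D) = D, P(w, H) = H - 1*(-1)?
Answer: 20444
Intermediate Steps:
P(w, H) = 1 + H (P(w, H) = H + 1 = 1 + H)
B(j, U) = (-11 + U)*(j + 2*U) (B(j, U) = (j + 2*U)*(U - 11) = (j + 2*U)*(-11 + U) = (-11 + U)*(j + 2*U))
B(P(-7, -10), 173) - 1*34150 = (-22*173 - 11*(1 - 10) + 2*173² + 173*(1 - 10)) - 1*34150 = (-3806 - 11*(-9) + 2*29929 + 173*(-9)) - 34150 = (-3806 + 99 + 59858 - 1557) - 34150 = 54594 - 34150 = 20444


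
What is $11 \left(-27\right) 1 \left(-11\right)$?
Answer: $3267$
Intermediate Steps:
$11 \left(-27\right) 1 \left(-11\right) = \left(-297\right) \left(-11\right) = 3267$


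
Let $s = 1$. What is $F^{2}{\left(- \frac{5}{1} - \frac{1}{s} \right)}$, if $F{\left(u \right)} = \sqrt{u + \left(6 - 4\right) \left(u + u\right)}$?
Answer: $-30$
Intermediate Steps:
$F{\left(u \right)} = \sqrt{5} \sqrt{u}$ ($F{\left(u \right)} = \sqrt{u + 2 \cdot 2 u} = \sqrt{u + 4 u} = \sqrt{5 u} = \sqrt{5} \sqrt{u}$)
$F^{2}{\left(- \frac{5}{1} - \frac{1}{s} \right)} = \left(\sqrt{5} \sqrt{- \frac{5}{1} - 1^{-1}}\right)^{2} = \left(\sqrt{5} \sqrt{\left(-5\right) 1 - 1}\right)^{2} = \left(\sqrt{5} \sqrt{-5 - 1}\right)^{2} = \left(\sqrt{5} \sqrt{-6}\right)^{2} = \left(\sqrt{5} i \sqrt{6}\right)^{2} = \left(i \sqrt{30}\right)^{2} = -30$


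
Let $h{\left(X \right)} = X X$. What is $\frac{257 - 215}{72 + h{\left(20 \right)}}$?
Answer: $\frac{21}{236} \approx 0.088983$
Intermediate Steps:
$h{\left(X \right)} = X^{2}$
$\frac{257 - 215}{72 + h{\left(20 \right)}} = \frac{257 - 215}{72 + 20^{2}} = \frac{42}{72 + 400} = \frac{42}{472} = 42 \cdot \frac{1}{472} = \frac{21}{236}$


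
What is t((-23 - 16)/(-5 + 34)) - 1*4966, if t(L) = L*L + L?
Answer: -4176016/841 ≈ -4965.5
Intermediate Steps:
t(L) = L + L² (t(L) = L² + L = L + L²)
t((-23 - 16)/(-5 + 34)) - 1*4966 = ((-23 - 16)/(-5 + 34))*(1 + (-23 - 16)/(-5 + 34)) - 1*4966 = (-39/29)*(1 - 39/29) - 4966 = (-39*1/29)*(1 - 39*1/29) - 4966 = -39*(1 - 39/29)/29 - 4966 = -39/29*(-10/29) - 4966 = 390/841 - 4966 = -4176016/841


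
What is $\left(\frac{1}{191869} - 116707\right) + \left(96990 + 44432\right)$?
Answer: $\frac{4742042336}{191869} \approx 24715.0$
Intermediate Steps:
$\left(\frac{1}{191869} - 116707\right) + \left(96990 + 44432\right) = \left(\frac{1}{191869} - 116707\right) + 141422 = - \frac{22392455382}{191869} + 141422 = \frac{4742042336}{191869}$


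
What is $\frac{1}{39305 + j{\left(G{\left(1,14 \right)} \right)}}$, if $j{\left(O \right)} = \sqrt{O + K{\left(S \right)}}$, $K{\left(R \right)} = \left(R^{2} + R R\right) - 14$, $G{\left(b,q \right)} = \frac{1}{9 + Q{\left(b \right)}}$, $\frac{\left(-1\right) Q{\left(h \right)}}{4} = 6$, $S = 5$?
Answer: $\frac{84225}{3310463548} - \frac{\sqrt{165}}{3310463548} \approx 2.5438 \cdot 10^{-5}$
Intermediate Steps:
$Q{\left(h \right)} = -24$ ($Q{\left(h \right)} = \left(-4\right) 6 = -24$)
$G{\left(b,q \right)} = - \frac{1}{15}$ ($G{\left(b,q \right)} = \frac{1}{9 - 24} = \frac{1}{-15} = - \frac{1}{15}$)
$K{\left(R \right)} = -14 + 2 R^{2}$ ($K{\left(R \right)} = \left(R^{2} + R^{2}\right) - 14 = 2 R^{2} - 14 = -14 + 2 R^{2}$)
$j{\left(O \right)} = \sqrt{36 + O}$ ($j{\left(O \right)} = \sqrt{O - \left(14 - 2 \cdot 5^{2}\right)} = \sqrt{O + \left(-14 + 2 \cdot 25\right)} = \sqrt{O + \left(-14 + 50\right)} = \sqrt{O + 36} = \sqrt{36 + O}$)
$\frac{1}{39305 + j{\left(G{\left(1,14 \right)} \right)}} = \frac{1}{39305 + \sqrt{36 - \frac{1}{15}}} = \frac{1}{39305 + \sqrt{\frac{539}{15}}} = \frac{1}{39305 + \frac{7 \sqrt{165}}{15}}$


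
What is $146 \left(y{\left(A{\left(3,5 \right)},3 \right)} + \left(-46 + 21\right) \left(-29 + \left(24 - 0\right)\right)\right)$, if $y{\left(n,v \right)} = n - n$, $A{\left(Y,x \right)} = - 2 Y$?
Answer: $18250$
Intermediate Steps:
$y{\left(n,v \right)} = 0$
$146 \left(y{\left(A{\left(3,5 \right)},3 \right)} + \left(-46 + 21\right) \left(-29 + \left(24 - 0\right)\right)\right) = 146 \left(0 + \left(-46 + 21\right) \left(-29 + \left(24 - 0\right)\right)\right) = 146 \left(0 - 25 \left(-29 + \left(24 + 0\right)\right)\right) = 146 \left(0 - 25 \left(-29 + 24\right)\right) = 146 \left(0 - -125\right) = 146 \left(0 + 125\right) = 146 \cdot 125 = 18250$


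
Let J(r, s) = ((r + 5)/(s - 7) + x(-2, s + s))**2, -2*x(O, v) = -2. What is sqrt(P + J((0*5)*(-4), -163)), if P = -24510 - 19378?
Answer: I*sqrt(50733439)/34 ≈ 209.49*I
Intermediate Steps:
P = -43888
x(O, v) = 1 (x(O, v) = -1/2*(-2) = 1)
J(r, s) = (1 + (5 + r)/(-7 + s))**2 (J(r, s) = ((r + 5)/(s - 7) + 1)**2 = ((5 + r)/(-7 + s) + 1)**2 = (1 + (5 + r)/(-7 + s))**2)
sqrt(P + J((0*5)*(-4), -163)) = sqrt(-43888 + (-2 + (0*5)*(-4) - 163)**2/(-7 - 163)**2) = sqrt(-43888 + (-2 + 0*(-4) - 163)**2/(-170)**2) = sqrt(-43888 + (-2 + 0 - 163)**2/28900) = sqrt(-43888 + (1/28900)*(-165)**2) = sqrt(-43888 + (1/28900)*27225) = sqrt(-43888 + 1089/1156) = sqrt(-50733439/1156) = I*sqrt(50733439)/34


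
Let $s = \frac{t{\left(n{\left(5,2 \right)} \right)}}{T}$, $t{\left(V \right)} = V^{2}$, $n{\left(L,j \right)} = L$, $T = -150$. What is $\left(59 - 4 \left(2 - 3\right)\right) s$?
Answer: $- \frac{21}{2} \approx -10.5$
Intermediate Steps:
$s = - \frac{1}{6}$ ($s = \frac{5^{2}}{-150} = 25 \left(- \frac{1}{150}\right) = - \frac{1}{6} \approx -0.16667$)
$\left(59 - 4 \left(2 - 3\right)\right) s = \left(59 - 4 \left(2 - 3\right)\right) \left(- \frac{1}{6}\right) = \left(59 - -4\right) \left(- \frac{1}{6}\right) = \left(59 + 4\right) \left(- \frac{1}{6}\right) = 63 \left(- \frac{1}{6}\right) = - \frac{21}{2}$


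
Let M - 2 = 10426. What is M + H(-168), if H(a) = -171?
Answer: 10257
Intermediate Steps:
M = 10428 (M = 2 + 10426 = 10428)
M + H(-168) = 10428 - 171 = 10257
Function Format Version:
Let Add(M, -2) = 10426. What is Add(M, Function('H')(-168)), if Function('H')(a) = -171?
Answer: 10257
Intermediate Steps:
M = 10428 (M = Add(2, 10426) = 10428)
Add(M, Function('H')(-168)) = Add(10428, -171) = 10257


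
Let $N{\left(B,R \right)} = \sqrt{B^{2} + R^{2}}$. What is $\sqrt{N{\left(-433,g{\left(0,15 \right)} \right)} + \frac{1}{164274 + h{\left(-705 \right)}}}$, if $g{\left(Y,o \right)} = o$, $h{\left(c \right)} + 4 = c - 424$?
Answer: $\frac{\sqrt{163141 + 26614985881 \sqrt{187714}}}{163141} \approx 20.815$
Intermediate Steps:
$h{\left(c \right)} = -428 + c$ ($h{\left(c \right)} = -4 + \left(c - 424\right) = -4 + \left(-424 + c\right) = -428 + c$)
$\sqrt{N{\left(-433,g{\left(0,15 \right)} \right)} + \frac{1}{164274 + h{\left(-705 \right)}}} = \sqrt{\sqrt{\left(-433\right)^{2} + 15^{2}} + \frac{1}{164274 - 1133}} = \sqrt{\sqrt{187489 + 225} + \frac{1}{164274 - 1133}} = \sqrt{\sqrt{187714} + \frac{1}{163141}} = \sqrt{\frac{1}{163141} + \sqrt{187714}}$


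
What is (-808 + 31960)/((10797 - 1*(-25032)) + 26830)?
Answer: 31152/62659 ≈ 0.49717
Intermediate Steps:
(-808 + 31960)/((10797 - 1*(-25032)) + 26830) = 31152/((10797 + 25032) + 26830) = 31152/(35829 + 26830) = 31152/62659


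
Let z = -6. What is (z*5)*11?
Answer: -330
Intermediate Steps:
(z*5)*11 = -6*5*11 = -30*11 = -330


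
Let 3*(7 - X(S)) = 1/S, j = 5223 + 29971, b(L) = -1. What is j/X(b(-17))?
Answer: 52791/11 ≈ 4799.2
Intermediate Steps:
j = 35194
X(S) = 7 - 1/(3*S)
j/X(b(-17)) = 35194/(7 - ⅓/(-1)) = 35194/(7 - ⅓*(-1)) = 35194/(7 + ⅓) = 35194/(22/3) = 35194*(3/22) = 52791/11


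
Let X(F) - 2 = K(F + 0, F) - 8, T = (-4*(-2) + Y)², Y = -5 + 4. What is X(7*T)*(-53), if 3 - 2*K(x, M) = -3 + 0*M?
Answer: 159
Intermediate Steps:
Y = -1
K(x, M) = 3 (K(x, M) = 3/2 - (-3 + 0*M)/2 = 3/2 - (-3 + 0)/2 = 3/2 - ½*(-3) = 3/2 + 3/2 = 3)
T = 49 (T = (-4*(-2) - 1)² = (8 - 1)² = 7² = 49)
X(F) = -3 (X(F) = 2 + (3 - 8) = 2 - 5 = -3)
X(7*T)*(-53) = -3*(-53) = 159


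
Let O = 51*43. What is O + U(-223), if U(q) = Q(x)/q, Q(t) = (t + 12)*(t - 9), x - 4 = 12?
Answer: 488843/223 ≈ 2192.1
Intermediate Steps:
x = 16 (x = 4 + 12 = 16)
Q(t) = (-9 + t)*(12 + t) (Q(t) = (12 + t)*(-9 + t) = (-9 + t)*(12 + t))
O = 2193
U(q) = 196/q (U(q) = (-108 + 16**2 + 3*16)/q = (-108 + 256 + 48)/q = 196/q)
O + U(-223) = 2193 + 196/(-223) = 2193 + 196*(-1/223) = 2193 - 196/223 = 488843/223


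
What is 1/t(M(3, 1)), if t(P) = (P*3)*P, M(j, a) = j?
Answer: 1/27 ≈ 0.037037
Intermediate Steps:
t(P) = 3*P**2 (t(P) = (3*P)*P = 3*P**2)
1/t(M(3, 1)) = 1/(3*3**2) = 1/(3*9) = 1/27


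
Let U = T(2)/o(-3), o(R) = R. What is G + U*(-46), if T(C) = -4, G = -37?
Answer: -295/3 ≈ -98.333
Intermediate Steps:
U = 4/3 (U = -4/(-3) = -4*(-⅓) = 4/3 ≈ 1.3333)
G + U*(-46) = -37 + (4/3)*(-46) = -37 - 184/3 = -295/3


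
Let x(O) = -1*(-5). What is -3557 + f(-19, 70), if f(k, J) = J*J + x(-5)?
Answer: 1348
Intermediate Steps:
x(O) = 5
f(k, J) = 5 + J**2 (f(k, J) = J*J + 5 = J**2 + 5 = 5 + J**2)
-3557 + f(-19, 70) = -3557 + (5 + 70**2) = -3557 + (5 + 4900) = -3557 + 4905 = 1348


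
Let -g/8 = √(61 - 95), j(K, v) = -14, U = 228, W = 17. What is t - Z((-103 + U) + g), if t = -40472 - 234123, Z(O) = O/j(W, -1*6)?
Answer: -3844205/14 - 4*I*√34/7 ≈ -2.7459e+5 - 3.332*I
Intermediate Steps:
g = -8*I*√34 (g = -8*√(61 - 95) = -8*I*√34 ≈ -46.648*I)
Z(O) = -O/14 (Z(O) = O/(-14) = O*(-1/14) = -O/14)
t = -274595
t - Z((-103 + U) + g) = -274595 - (-1)*((-103 + 228) - 8*I*√34)/14 = -274595 - (-1)*(125 - 8*I*√34)/14 = -274595 - (-125/14 + 4*I*√34/7) = -274595 + (125/14 - 4*I*√34/7) = -3844205/14 - 4*I*√34/7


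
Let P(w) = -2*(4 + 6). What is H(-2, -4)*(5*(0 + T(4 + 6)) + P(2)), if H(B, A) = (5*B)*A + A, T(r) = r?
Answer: 1080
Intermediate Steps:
H(B, A) = A + 5*A*B (H(B, A) = 5*A*B + A = A + 5*A*B)
P(w) = -20 (P(w) = -2*10 = -20)
H(-2, -4)*(5*(0 + T(4 + 6)) + P(2)) = (-4*(1 + 5*(-2)))*(5*(0 + (4 + 6)) - 20) = (-4*(1 - 10))*(5*(0 + 10) - 20) = (-4*(-9))*(5*10 - 20) = 36*(50 - 20) = 36*30 = 1080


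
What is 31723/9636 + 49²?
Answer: 23167759/9636 ≈ 2404.3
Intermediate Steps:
31723/9636 + 49² = 31723*(1/9636) + 2401 = 31723/9636 + 2401 = 23167759/9636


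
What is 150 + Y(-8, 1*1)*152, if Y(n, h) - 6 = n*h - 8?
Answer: -1370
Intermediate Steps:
Y(n, h) = -2 + h*n (Y(n, h) = 6 + (n*h - 8) = 6 + (h*n - 8) = 6 + (-8 + h*n) = -2 + h*n)
150 + Y(-8, 1*1)*152 = 150 + (-2 + (1*1)*(-8))*152 = 150 + (-2 + 1*(-8))*152 = 150 + (-2 - 8)*152 = 150 - 10*152 = 150 - 1520 = -1370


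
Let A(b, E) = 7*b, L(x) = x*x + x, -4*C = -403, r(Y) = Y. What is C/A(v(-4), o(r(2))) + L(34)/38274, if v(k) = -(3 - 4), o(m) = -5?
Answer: 7728871/535836 ≈ 14.424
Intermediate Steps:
v(k) = 1 (v(k) = -1*(-1) = 1)
C = 403/4 (C = -1/4*(-403) = 403/4 ≈ 100.75)
L(x) = x + x**2 (L(x) = x**2 + x = x + x**2)
C/A(v(-4), o(r(2))) + L(34)/38274 = 403/(4*((7*1))) + (34*(1 + 34))/38274 = (403/4)/7 + (34*35)*(1/38274) = (403/4)*(1/7) + 1190*(1/38274) = 403/28 + 595/19137 = 7728871/535836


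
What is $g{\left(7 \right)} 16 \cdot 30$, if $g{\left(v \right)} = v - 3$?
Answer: $1920$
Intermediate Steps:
$g{\left(v \right)} = -3 + v$ ($g{\left(v \right)} = v - 3 = -3 + v$)
$g{\left(7 \right)} 16 \cdot 30 = \left(-3 + 7\right) 16 \cdot 30 = 4 \cdot 16 \cdot 30 = 64 \cdot 30 = 1920$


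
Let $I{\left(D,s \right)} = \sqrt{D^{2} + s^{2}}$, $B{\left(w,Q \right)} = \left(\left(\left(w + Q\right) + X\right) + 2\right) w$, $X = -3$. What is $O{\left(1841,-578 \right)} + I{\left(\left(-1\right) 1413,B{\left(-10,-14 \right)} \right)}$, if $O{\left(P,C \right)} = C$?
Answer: $-578 + \sqrt{2059069} \approx 856.95$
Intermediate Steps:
$B{\left(w,Q \right)} = w \left(-1 + Q + w\right)$ ($B{\left(w,Q \right)} = \left(\left(\left(w + Q\right) - 3\right) + 2\right) w = \left(\left(\left(Q + w\right) - 3\right) + 2\right) w = \left(\left(-3 + Q + w\right) + 2\right) w = \left(-1 + Q + w\right) w = w \left(-1 + Q + w\right)$)
$O{\left(1841,-578 \right)} + I{\left(\left(-1\right) 1413,B{\left(-10,-14 \right)} \right)} = -578 + \sqrt{\left(\left(-1\right) 1413\right)^{2} + \left(- 10 \left(-1 - 14 - 10\right)\right)^{2}} = -578 + \sqrt{\left(-1413\right)^{2} + \left(\left(-10\right) \left(-25\right)\right)^{2}} = -578 + \sqrt{1996569 + 250^{2}} = -578 + \sqrt{1996569 + 62500} = -578 + \sqrt{2059069}$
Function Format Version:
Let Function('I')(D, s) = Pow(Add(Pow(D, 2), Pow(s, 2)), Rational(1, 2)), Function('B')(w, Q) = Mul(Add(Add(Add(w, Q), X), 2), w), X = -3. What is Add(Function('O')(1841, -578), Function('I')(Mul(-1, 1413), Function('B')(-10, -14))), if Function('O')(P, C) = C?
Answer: Add(-578, Pow(2059069, Rational(1, 2))) ≈ 856.95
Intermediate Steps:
Function('B')(w, Q) = Mul(w, Add(-1, Q, w)) (Function('B')(w, Q) = Mul(Add(Add(Add(w, Q), -3), 2), w) = Mul(Add(Add(Add(Q, w), -3), 2), w) = Mul(Add(Add(-3, Q, w), 2), w) = Mul(Add(-1, Q, w), w) = Mul(w, Add(-1, Q, w)))
Add(Function('O')(1841, -578), Function('I')(Mul(-1, 1413), Function('B')(-10, -14))) = Add(-578, Pow(Add(Pow(Mul(-1, 1413), 2), Pow(Mul(-10, Add(-1, -14, -10)), 2)), Rational(1, 2))) = Add(-578, Pow(Add(Pow(-1413, 2), Pow(Mul(-10, -25), 2)), Rational(1, 2))) = Add(-578, Pow(Add(1996569, Pow(250, 2)), Rational(1, 2))) = Add(-578, Pow(Add(1996569, 62500), Rational(1, 2))) = Add(-578, Pow(2059069, Rational(1, 2)))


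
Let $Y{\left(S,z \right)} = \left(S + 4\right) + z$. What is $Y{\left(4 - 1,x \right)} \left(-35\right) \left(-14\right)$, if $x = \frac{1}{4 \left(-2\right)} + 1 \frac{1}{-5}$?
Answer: $\frac{13083}{4} \approx 3270.8$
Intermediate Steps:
$x = - \frac{13}{40}$ ($x = \frac{1}{4} \left(- \frac{1}{2}\right) + 1 \left(- \frac{1}{5}\right) = - \frac{1}{8} - \frac{1}{5} = - \frac{13}{40} \approx -0.325$)
$Y{\left(S,z \right)} = 4 + S + z$ ($Y{\left(S,z \right)} = \left(4 + S\right) + z = 4 + S + z$)
$Y{\left(4 - 1,x \right)} \left(-35\right) \left(-14\right) = \left(4 + \left(4 - 1\right) - \frac{13}{40}\right) \left(-35\right) \left(-14\right) = \left(4 + 3 - \frac{13}{40}\right) \left(-35\right) \left(-14\right) = \frac{267}{40} \left(-35\right) \left(-14\right) = \left(- \frac{1869}{8}\right) \left(-14\right) = \frac{13083}{4}$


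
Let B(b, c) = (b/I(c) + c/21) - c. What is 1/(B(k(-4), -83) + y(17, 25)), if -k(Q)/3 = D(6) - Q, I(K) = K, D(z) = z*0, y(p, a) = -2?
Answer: 1743/134546 ≈ 0.012955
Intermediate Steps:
D(z) = 0
k(Q) = 3*Q (k(Q) = -3*(0 - Q) = -(-3)*Q = 3*Q)
B(b, c) = -20*c/21 + b/c (B(b, c) = (b/c + c/21) - c = (c/21 + b/c) - c = -20*c/21 + b/c)
1/(B(k(-4), -83) + y(17, 25)) = 1/((-20/21*(-83) + (3*(-4))/(-83)) - 2) = 1/((1660/21 - 12*(-1/83)) - 2) = 1/((1660/21 + 12/83) - 2) = 1/(138032/1743 - 2) = 1/(134546/1743) = 1743/134546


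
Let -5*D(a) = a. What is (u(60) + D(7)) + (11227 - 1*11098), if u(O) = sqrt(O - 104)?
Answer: 638/5 + 2*I*sqrt(11) ≈ 127.6 + 6.6332*I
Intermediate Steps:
D(a) = -a/5
u(O) = sqrt(-104 + O)
(u(60) + D(7)) + (11227 - 1*11098) = (sqrt(-104 + 60) - 1/5*7) + (11227 - 1*11098) = (sqrt(-44) - 7/5) + (11227 - 11098) = (2*I*sqrt(11) - 7/5) + 129 = (-7/5 + 2*I*sqrt(11)) + 129 = 638/5 + 2*I*sqrt(11)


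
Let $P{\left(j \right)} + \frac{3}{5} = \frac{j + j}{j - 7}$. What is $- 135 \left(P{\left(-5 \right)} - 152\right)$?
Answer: $\frac{40977}{2} \approx 20489.0$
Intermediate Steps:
$P{\left(j \right)} = - \frac{3}{5} + \frac{2 j}{-7 + j}$ ($P{\left(j \right)} = - \frac{3}{5} + \frac{j + j}{j - 7} = - \frac{3}{5} + \frac{2 j}{-7 + j}$)
$- 135 \left(P{\left(-5 \right)} - 152\right) = - 135 \left(\frac{7 \left(3 - 5\right)}{5 \left(-7 - 5\right)} - 152\right) = - 135 \left(\frac{7}{5} \frac{1}{-12} \left(-2\right) - 152\right) = - 135 \left(\frac{7}{5} \left(- \frac{1}{12}\right) \left(-2\right) - 152\right) = - 135 \left(\frac{7}{30} - 152\right) = \left(-135\right) \left(- \frac{4553}{30}\right) = \frac{40977}{2}$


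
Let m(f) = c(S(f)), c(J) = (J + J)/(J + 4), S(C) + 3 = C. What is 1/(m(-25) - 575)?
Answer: -3/1718 ≈ -0.0017462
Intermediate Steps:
S(C) = -3 + C
c(J) = 2*J/(4 + J) (c(J) = (2*J)/(4 + J) = 2*J/(4 + J))
m(f) = 2*(-3 + f)/(1 + f) (m(f) = 2*(-3 + f)/(4 + (-3 + f)) = 2*(-3 + f)/(1 + f))
1/(m(-25) - 575) = 1/(2*(-3 - 25)/(1 - 25) - 575) = 1/(2*(-28)/(-24) - 575) = 1/(2*(-1/24)*(-28) - 575) = 1/(7/3 - 575) = 1/(-1718/3) = -3/1718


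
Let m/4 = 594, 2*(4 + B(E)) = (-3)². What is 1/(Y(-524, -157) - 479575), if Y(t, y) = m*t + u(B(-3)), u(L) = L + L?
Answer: -1/1724598 ≈ -5.7985e-7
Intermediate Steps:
B(E) = ½ (B(E) = -4 + (½)*(-3)² = -4 + (½)*9 = -4 + 9/2 = ½)
u(L) = 2*L
m = 2376 (m = 4*594 = 2376)
Y(t, y) = 1 + 2376*t (Y(t, y) = 2376*t + 2*(½) = 2376*t + 1 = 1 + 2376*t)
1/(Y(-524, -157) - 479575) = 1/((1 + 2376*(-524)) - 479575) = 1/((1 - 1245024) - 479575) = 1/(-1245023 - 479575) = 1/(-1724598) = -1/1724598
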